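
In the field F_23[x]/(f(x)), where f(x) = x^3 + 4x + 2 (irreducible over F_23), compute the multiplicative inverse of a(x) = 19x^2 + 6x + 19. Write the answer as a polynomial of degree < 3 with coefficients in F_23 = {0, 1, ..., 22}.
a(x)^(-1) ≡ x^2 + x + 16 (mod f(x))

Since f is irreducible over F_23, F_23[x]/(f) is a field and a(x) ≠ 0 has an inverse. Apply the extended Euclidean algorithm to f(x) and a(x) in F_23[x]: f(x) = (17x + 14)·a(x) + (11x + 12);  a(x) = (8x + 19)·(11x + 12) + (21). The last nonzero remainder is the constant 21 = gcd(f, a) in F_23. Back-substituting through the division chain expresses 21 = s(x)·a(x) + t(x)·f(x) with s(x) ≡ 21x^2 + 21x + 14 (mod f), so (21x^2 + 21x + 14)·a(x) ≡ 21 (mod f). Multiplying by 21^(-1) ≡ 11 in F_23 gives a(x)^(-1) ≡ 11·(21x^2 + 21x + 14) ≡ x^2 + x + 16 (mod f). Check: (19x^2 + 6x + 19)·(x^2 + x + 16) = 19x^4 + 2x^3 + 7x^2 + 5 ≡ 1 (mod x^3 + 4x + 2).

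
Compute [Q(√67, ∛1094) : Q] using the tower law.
[Q(√67, ∛1094) : Q] = 6

Let L = Q(√67, ∛1094). Since Q(√67) ⊂ L and [Q(√67):Q] = 2, the tower law gives 2 | [L:Q]. Likewise Q(∛1094) ⊂ L with [Q(∛1094):Q] = 3 (because 1094 is not a perfect cube), so 3 | [L:Q]. As gcd(2,3) = 1, [L:Q] is divisible by 6. Conversely L is generated over Q by √67 and ∛1094, so [L:Q] ≤ 2·3 = 6. Therefore [Q(√67, ∛1094) : Q] = 6.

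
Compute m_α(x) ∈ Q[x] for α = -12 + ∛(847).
m_α(x) = x^3 + 36x^2 + 432x + 881

Set β = α + 12 = ∛(847), so β^3 = 847. Then (α + 12)^3 - 847 = 0, i.e. α is a root of g(x) = (x + 12)^3 - 847 = x^3 + 36x^2 + 432x + 881. Since g(x) = h(x + 12) where h(x) = x^3 - 847, and h is irreducible over Q (because 847 is not a perfect cube, so h has no rational root, and a monic cubic with no rational root is irreducible), g is also irreducible (irreducibility is preserved under the substitution x → x + 12). Hence m_α(x) = x^3 + 36x^2 + 432x + 881.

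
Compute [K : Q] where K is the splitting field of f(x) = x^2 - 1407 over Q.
[K : Q] = 2

f(x) = x^2 - 1407 factors as (x - √1407)(x + √1407). The splitting field is K = Q(√1407). Since 1407 is squarefree and > 1, it is not a perfect square, so x^2 - 1407 is irreducible over Q and [Q(√1407) : Q] = 2. Hence [K : Q] = 2.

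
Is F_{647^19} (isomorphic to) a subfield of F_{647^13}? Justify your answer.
No: F_{647^19} is not a subfield of F_{647^13}

F_{p^m} embeds in F_{p^n} iff m | n. Here 19 ∤ 13 (since 13 = 0·19 + 13 with remainder 13 ≠ 0), so F_{647^19} is not a subfield of F_{647^13}. Equivalently: if it were, the tower law would give 19 = [F_{647^19}:F_647] dividing [F_{647^13}:F_647] = 13, contradiction.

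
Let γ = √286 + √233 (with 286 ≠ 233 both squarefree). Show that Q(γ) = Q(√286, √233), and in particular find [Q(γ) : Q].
[Q(γ) : Q] = 4 (equivalently, Q(γ) = Q(√286, √233))

Obviously Q(γ) ⊆ Q(√286, √233), and [Q(√286, √233):Q] = 4 (since 286, 233 are distinct squarefree integers > 1 with 66638 not a perfect square). To show equality we compute the minimal polynomial of γ. From γ = √286 + √233: γ^2 = 286 + 2√(66638) + 233 = 519 + 2√(66638), so γ^2 - 519 = 2√(66638); squaring, (γ^2 - 519)^2 = 4·66638, i.e. γ^4 - 1038γ^2 + 269361 - 266552 = 0, i.e. γ^4 - 1038γ^2 + 2809 = 0. So γ is a root of x^4 - 1038x^2 + 2809. This polynomial is irreducible over Q: it has no rational root (each ±√286 ± √233 is irrational), and any factorization into two quadratics over Q would force √(66638) ∈ Q (pairing opposite roots) or √286, √233 ∈ Q (other pairings), all impossible. Hence [Q(γ):Q] = 4 = [Q(√286, √233):Q], so Q(γ) = Q(√286, √233).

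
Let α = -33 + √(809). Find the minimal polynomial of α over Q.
m_α(x) = x^2 + 66x + 280

From α + 33 = √(809), squaring gives (α + 33)^2 = 809, i.e. α^2 + 66α + 1089 = 809, so α^2 + 66α + 280 = 0. The discriminant of x^2 + 66x + 280 is (66)^2 - 4·(280) = 4356 - 1120 = 3236, and 4·(809) is not a perfect square in Q since 809 is squarefree and ≠ 1. Hence x^2 + 66x + 280 is irreducible over Q and is the minimal polynomial of α.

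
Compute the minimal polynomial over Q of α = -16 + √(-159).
m_α(x) = x^2 + 32x + 415

From α + 16 = √(-159), squaring gives (α + 16)^2 = -159, i.e. α^2 + 32α + 256 = -159, so α^2 + 32α + 415 = 0. The discriminant of x^2 + 32x + 415 is (32)^2 - 4·(415) = 1024 - 1660 = -636, and 4·(-159) is not a perfect square in Q since -159 is squarefree and ≠ 1. Hence x^2 + 32x + 415 is irreducible over Q and is the minimal polynomial of α.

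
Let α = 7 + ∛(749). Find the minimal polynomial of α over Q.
m_α(x) = x^3 - 21x^2 + 147x - 1092

Set β = α - 7 = ∛(749), so β^3 = 749. Then (α - 7)^3 - 749 = 0, i.e. α is a root of g(x) = (x - 7)^3 - 749 = x^3 - 21x^2 + 147x - 1092. Since g(x) = h(x - 7) where h(x) = x^3 - 749, and h is irreducible over Q (because 749 is not a perfect cube, so h has no rational root, and a monic cubic with no rational root is irreducible), g is also irreducible (irreducibility is preserved under the substitution x → x - 7). Hence m_α(x) = x^3 - 21x^2 + 147x - 1092.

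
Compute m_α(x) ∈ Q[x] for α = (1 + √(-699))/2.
m_α(x) = x^2 - x + 175

From 2α - 1 = √(-699), squaring gives (2α - 1)^2 = -699, i.e. 4α^2 - 4α + 1 = -699, so α^2 - α + (1 + 699)/4 = 0. Since -699 ≡ 1 (mod 4), (1 + 699)/4 = 175 ∈ Z. The polynomial x^2 - x + 175 has discriminant 1 - 4·(175) = -699, which is not a perfect square in Q (d = -699 is squarefree and ≠ 1), so x^2 - x + 175 is irreducible over Q. It is the minimal polynomial of α.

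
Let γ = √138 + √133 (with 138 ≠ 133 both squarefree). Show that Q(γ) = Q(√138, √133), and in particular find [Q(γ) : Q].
[Q(γ) : Q] = 4 (equivalently, Q(γ) = Q(√138, √133))

Obviously Q(γ) ⊆ Q(√138, √133), and [Q(√138, √133):Q] = 4 (since 138, 133 are distinct squarefree integers > 1 with 18354 not a perfect square). To show equality we compute the minimal polynomial of γ. From γ = √138 + √133: γ^2 = 138 + 2√(18354) + 133 = 271 + 2√(18354), so γ^2 - 271 = 2√(18354); squaring, (γ^2 - 271)^2 = 4·18354, i.e. γ^4 - 542γ^2 + 73441 - 73416 = 0, i.e. γ^4 - 542γ^2 + 25 = 0. So γ is a root of x^4 - 542x^2 + 25. This polynomial is irreducible over Q: it has no rational root (each ±√138 ± √133 is irrational), and any factorization into two quadratics over Q would force √(18354) ∈ Q (pairing opposite roots) or √138, √133 ∈ Q (other pairings), all impossible. Hence [Q(γ):Q] = 4 = [Q(√138, √133):Q], so Q(γ) = Q(√138, √133).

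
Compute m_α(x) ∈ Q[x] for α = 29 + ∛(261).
m_α(x) = x^3 - 87x^2 + 2523x - 24650

Set β = α - 29 = ∛(261), so β^3 = 261. Then (α - 29)^3 - 261 = 0, i.e. α is a root of g(x) = (x - 29)^3 - 261 = x^3 - 87x^2 + 2523x - 24650. Since g(x) = h(x - 29) where h(x) = x^3 - 261, and h is irreducible over Q (because 261 is not a perfect cube, so h has no rational root, and a monic cubic with no rational root is irreducible), g is also irreducible (irreducibility is preserved under the substitution x → x - 29). Hence m_α(x) = x^3 - 87x^2 + 2523x - 24650.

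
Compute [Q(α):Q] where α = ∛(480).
[Q(α):Q] = 3

The minimal polynomial of α is x^3 - 480, irreducible over Q since 480 is not a perfect cube (so x^3 - 480 has no rational root). Hence [Q(α):Q] = deg(m_α) = 3.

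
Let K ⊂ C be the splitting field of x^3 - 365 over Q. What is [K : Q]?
[K : Q] = 6

The roots of x^3 - 365 are ∛365, ω∛365, ω^2∛365 where ω = e^(2πi/3) is a primitive cube root of unity, so K = Q(∛365, ω). Now [Q(∛365):Q] = 3 (since 365 is not a perfect cube, x^3 - 365 is irreducible) and [Q(ω):Q] = 2. Both 2 and 3 divide [K:Q], and [K:Q] ≤ 3·2 = 6, so [K:Q] = 6. (Equivalently: Q(∛365) ⊂ R but ω ∉ R, so [K : Q(∛365)] = 2.)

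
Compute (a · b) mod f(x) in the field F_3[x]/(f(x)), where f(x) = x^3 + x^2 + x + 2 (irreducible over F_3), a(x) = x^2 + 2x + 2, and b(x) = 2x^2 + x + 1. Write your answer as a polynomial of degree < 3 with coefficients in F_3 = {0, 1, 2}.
a · b ≡ 2x^2 + 2 (mod f(x))

Multiply in F_3[x]: a(x)·b(x) = (x^2 + 2x + 2)·(2x^2 + x + 1) = 2x^4 + 2x^3 + x^2 + x + 2. This has degree ≥ 3, so divide by f(x) over F_3: 2x^4 + 2x^3 + x^2 + x + 2 = (2x)·(x^3 + x^2 + x + 2) + (2x^2 + 2). Hence a·b ≡ 2x^2 + 2 (mod f). (F_3[x]/(f) is a field with 3^3 = 27 elements since f is irreducible of degree 3.)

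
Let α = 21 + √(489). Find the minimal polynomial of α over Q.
m_α(x) = x^2 - 42x - 48

From α - 21 = √(489), squaring gives (α - 21)^2 = 489, i.e. α^2 - 42α + 441 = 489, so α^2 - 42α - 48 = 0. The discriminant of x^2 - 42x - 48 is (-42)^2 - 4·(-48) = 1764 + 192 = 1956, and 4·(489) is not a perfect square in Q since 489 is squarefree and ≠ 1. Hence x^2 - 42x - 48 is irreducible over Q and is the minimal polynomial of α.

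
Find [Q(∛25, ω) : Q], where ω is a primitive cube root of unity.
[Q(∛25, ω) : Q] = 6

[Q(∛25):Q] = 3 (min poly x^3 - 25, irreducible since 25 is not a perfect cube). [Q(ω):Q] = 2 (min poly x^2 + x + 1). Since Q(∛25) ⊂ R and ω ∉ R, we have ω ∉ Q(∛25), so x^2 + x + 1 remains irreducible over Q(∛25) and [Q(∛25, ω) : Q(∛25)] = 2. By the tower law, [Q(∛25, ω) : Q] = 3 · 2 = 6. (In fact Q(∛25, ω) is the splitting field of x^3 - 25 over Q.)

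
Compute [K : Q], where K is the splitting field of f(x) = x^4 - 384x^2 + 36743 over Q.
[K : Q] = 4

Solving the quadratic in x^2: x^2 = (384 ± √(384^2 - 4·36743))/2 = (384 ± √484)/2 = (384 ± 22)/2, giving x^2 = 203 or x^2 = 181. So f(x) = (x^2 - 203)(x^2 - 181) and the roots of f are ±√203, ±√181. Hence the splitting field is K = Q(√203, √181). Since 203 and 181 are distinct squarefree integers > 1, their product 36743 is not a perfect square, so √181 ∉ Q(√203). By the tower law [K:Q] = [Q(√203,√181):Q(√203)] · [Q(√203):Q] = 2 · 2 = 4.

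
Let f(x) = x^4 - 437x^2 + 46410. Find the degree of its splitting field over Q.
[K : Q] = 4

Solving the quadratic in x^2: x^2 = (437 ± √(437^2 - 4·46410))/2 = (437 ± √5329)/2 = (437 ± 73)/2, giving x^2 = 182 or x^2 = 255. So f(x) = (x^2 - 182)(x^2 - 255) and the roots of f are ±√182, ±√255. Hence the splitting field is K = Q(√182, √255). Since 182 and 255 are distinct squarefree integers > 1, their product 46410 is not a perfect square, so √255 ∉ Q(√182). By the tower law [K:Q] = [Q(√182,√255):Q(√182)] · [Q(√182):Q] = 2 · 2 = 4.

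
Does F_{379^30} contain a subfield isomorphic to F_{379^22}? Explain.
No: F_{379^22} is not a subfield of F_{379^30}

F_{p^m} embeds in F_{p^n} iff m | n. Here 22 ∤ 30 (since 30 = 1·22 + 8 with remainder 8 ≠ 0), so F_{379^22} is not a subfield of F_{379^30}. Equivalently: if it were, the tower law would give 22 = [F_{379^22}:F_379] dividing [F_{379^30}:F_379] = 30, contradiction.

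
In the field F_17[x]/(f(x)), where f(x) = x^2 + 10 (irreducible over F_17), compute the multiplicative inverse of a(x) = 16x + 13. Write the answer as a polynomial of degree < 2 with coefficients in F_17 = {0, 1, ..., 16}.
a(x)^(-1) ≡ 2x + 9 (mod f(x))

Since f is irreducible over F_17, F_17[x]/(f) is a field and a(x) ≠ 0 has an inverse. Apply the extended Euclidean algorithm to f(x) and a(x) in F_17[x]: f(x) = (16x + 4)·a(x) + (9). The last nonzero remainder is the constant 9 = gcd(f, a) in F_17. Back-substituting through the division chain expresses 9 = s(x)·a(x) + t(x)·f(x) with s(x) ≡ x + 13 (mod f), so (x + 13)·a(x) ≡ 9 (mod f). Multiplying by 9^(-1) ≡ 2 in F_17 gives a(x)^(-1) ≡ 2·(x + 13) ≡ 2x + 9 (mod f). Check: (16x + 13)·(2x + 9) = 15x^2 + 15 ≡ 1 (mod x^2 + 10).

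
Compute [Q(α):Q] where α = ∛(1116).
[Q(α):Q] = 3

The minimal polynomial of α is x^3 - 1116, irreducible over Q since 1116 is not a perfect cube (so x^3 - 1116 has no rational root). Hence [Q(α):Q] = deg(m_α) = 3.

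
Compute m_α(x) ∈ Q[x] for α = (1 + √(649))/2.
m_α(x) = x^2 - x - 162

From 2α - 1 = √(649), squaring gives (2α - 1)^2 = 649, i.e. 4α^2 - 4α + 1 = 649, so α^2 - α + (1 - 649)/4 = 0. Since 649 ≡ 1 (mod 4), (1 - 649)/4 = -162 ∈ Z. The polynomial x^2 - x - 162 has discriminant 1 - 4·(-162) = 649, which is not a perfect square in Q (d = 649 is squarefree and ≠ 1), so x^2 - x - 162 is irreducible over Q. It is the minimal polynomial of α.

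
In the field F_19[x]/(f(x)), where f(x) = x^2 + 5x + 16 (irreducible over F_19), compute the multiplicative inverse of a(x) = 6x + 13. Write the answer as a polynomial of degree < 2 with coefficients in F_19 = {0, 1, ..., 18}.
a(x)^(-1) ≡ x + 6 (mod f(x))

Since f is irreducible over F_19, F_19[x]/(f) is a field and a(x) ≠ 0 has an inverse. Apply the extended Euclidean algorithm to f(x) and a(x) in F_19[x]: f(x) = (16x + 1)·a(x) + (3). The last nonzero remainder is the constant 3 = gcd(f, a) in F_19. Back-substituting through the division chain expresses 3 = s(x)·a(x) + t(x)·f(x) with s(x) ≡ 3x + 18 (mod f), so (3x + 18)·a(x) ≡ 3 (mod f). Multiplying by 3^(-1) ≡ 13 in F_19 gives a(x)^(-1) ≡ 13·(3x + 18) ≡ x + 6 (mod f). Check: (6x + 13)·(x + 6) = 6x^2 + 11x + 2 ≡ 1 (mod x^2 + 5x + 16).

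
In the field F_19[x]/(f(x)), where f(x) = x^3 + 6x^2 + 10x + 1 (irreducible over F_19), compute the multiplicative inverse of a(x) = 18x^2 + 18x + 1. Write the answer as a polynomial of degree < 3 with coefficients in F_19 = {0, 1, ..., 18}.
a(x)^(-1) ≡ 16x^2 + 4x + 1 (mod f(x))

Since f is irreducible over F_19, F_19[x]/(f) is a field and a(x) ≠ 0 has an inverse. Apply the extended Euclidean algorithm to f(x) and a(x) in F_19[x]: f(x) = (18x + 14)·a(x) + (6x + 6);  a(x) = (3x)·(6x + 6) + (1). The last nonzero remainder is the constant 1 = gcd(f, a) in F_19. Back-substituting through the division chain expresses 1 = s(x)·a(x) + t(x)·f(x) with s(x) ≡ 16x^2 + 4x + 1 (mod f), so a(x)^(-1) ≡ s(x) = 16x^2 + 4x + 1 (mod f). Check: (18x^2 + 18x + 1)·(16x^2 + 4x + 1) = 3x^4 + 18x^3 + 11x^2 + 3x + 1 ≡ 1 (mod x^3 + 6x^2 + 10x + 1).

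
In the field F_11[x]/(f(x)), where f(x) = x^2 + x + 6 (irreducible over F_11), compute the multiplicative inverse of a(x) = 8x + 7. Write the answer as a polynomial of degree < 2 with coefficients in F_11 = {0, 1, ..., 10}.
a(x)^(-1) ≡ x + 7 (mod f(x))

Since f is irreducible over F_11, F_11[x]/(f) is a field and a(x) ≠ 0 has an inverse. Apply the extended Euclidean algorithm to f(x) and a(x) in F_11[x]: f(x) = (7x + 5)·a(x) + (4). The last nonzero remainder is the constant 4 = gcd(f, a) in F_11. Back-substituting through the division chain expresses 4 = s(x)·a(x) + t(x)·f(x) with s(x) ≡ 4x + 6 (mod f), so (4x + 6)·a(x) ≡ 4 (mod f). Multiplying by 4^(-1) ≡ 3 in F_11 gives a(x)^(-1) ≡ 3·(4x + 6) ≡ x + 7 (mod f). Check: (8x + 7)·(x + 7) = 8x^2 + 8x + 5 ≡ 1 (mod x^2 + x + 6).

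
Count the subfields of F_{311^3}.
F_{311^3} has 2 subfields

The subfields of F_{p^n} are exactly the fields F_{p^d} for d | n (each is the fixed field of the unique index-d subgroup of Gal(F_{p^n}/F_p) ≅ Z/nZ). The divisors of n = 3 are {1, 3}, giving 2 subfields: F_{311^1}, F_{311^3}.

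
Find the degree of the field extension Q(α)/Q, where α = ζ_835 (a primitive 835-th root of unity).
[Q(α):Q] = 664

The minimal polynomial of ζ_835 over Q is the 835-th cyclotomic polynomial Φ_835(x), which is irreducible over Q and has degree φ(835) = 664. Hence [Q(α):Q] = φ(835) = 664.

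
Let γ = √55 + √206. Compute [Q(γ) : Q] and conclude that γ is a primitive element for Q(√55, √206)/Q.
[Q(γ) : Q] = 4 (equivalently, Q(γ) = Q(√55, √206))

Obviously Q(γ) ⊆ Q(√55, √206), and [Q(√55, √206):Q] = 4 (since 55, 206 are distinct squarefree integers > 1 with 11330 not a perfect square). To show equality we compute the minimal polynomial of γ. From γ = √55 + √206: γ^2 = 55 + 2√(11330) + 206 = 261 + 2√(11330), so γ^2 - 261 = 2√(11330); squaring, (γ^2 - 261)^2 = 4·11330, i.e. γ^4 - 522γ^2 + 68121 - 45320 = 0, i.e. γ^4 - 522γ^2 + 22801 = 0. So γ is a root of x^4 - 522x^2 + 22801. This polynomial is irreducible over Q: it has no rational root (each ±√55 ± √206 is irrational), and any factorization into two quadratics over Q would force √(11330) ∈ Q (pairing opposite roots) or √55, √206 ∈ Q (other pairings), all impossible. Hence [Q(γ):Q] = 4 = [Q(√55, √206):Q], so Q(γ) = Q(√55, √206).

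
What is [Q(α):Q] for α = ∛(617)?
[Q(α):Q] = 3

The minimal polynomial of α is x^3 - 617, irreducible over Q since 617 is not a perfect cube (so x^3 - 617 has no rational root). Hence [Q(α):Q] = deg(m_α) = 3.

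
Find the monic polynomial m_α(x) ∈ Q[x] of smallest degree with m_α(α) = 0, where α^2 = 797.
m_α(x) = x^2 - 797

α satisfies α^2 - 797 = 0, so x^2 - 797 annihilates α. Since d = 797 is squarefree and ≠ 1, it is not a perfect square in Q, so x^2 - 797 has no rational root and is therefore irreducible over Q (a degree-2 polynomial over a field is irreducible iff it has no root). Hence m_α(x) = x^2 - 797.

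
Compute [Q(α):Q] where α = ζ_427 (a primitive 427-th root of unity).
[Q(α):Q] = 360

The minimal polynomial of ζ_427 over Q is the 427-th cyclotomic polynomial Φ_427(x), which is irreducible over Q and has degree φ(427) = 360. Hence [Q(α):Q] = φ(427) = 360.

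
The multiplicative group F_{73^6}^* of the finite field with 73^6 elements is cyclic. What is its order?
|F_{73^6}^*| = 151334226288

F_{73^6} has 73^6 = 151334226289 elements; its multiplicative group consists of all nonzero elements, so |F_{73^6}^*| = 151334226289 - 1 = 151334226288. (It is cyclic since any finite subgroup of the multiplicative group of a field is cyclic.)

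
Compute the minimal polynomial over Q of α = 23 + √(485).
m_α(x) = x^2 - 46x + 44

From α - 23 = √(485), squaring gives (α - 23)^2 = 485, i.e. α^2 - 46α + 529 = 485, so α^2 - 46α + 44 = 0. The discriminant of x^2 - 46x + 44 is (-46)^2 - 4·(44) = 2116 - 176 = 1940, and 4·(485) is not a perfect square in Q since 485 is squarefree and ≠ 1. Hence x^2 - 46x + 44 is irreducible over Q and is the minimal polynomial of α.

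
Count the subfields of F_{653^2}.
F_{653^2} has 2 subfields

The subfields of F_{p^n} are exactly the fields F_{p^d} for d | n (each is the fixed field of the unique index-d subgroup of Gal(F_{p^n}/F_p) ≅ Z/nZ). The divisors of n = 2 are {1, 2}, giving 2 subfields: F_{653^1}, F_{653^2}.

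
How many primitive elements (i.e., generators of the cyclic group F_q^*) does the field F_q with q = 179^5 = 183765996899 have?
There are φ(183765996898) = 82591458400 primitive elements

F_q^* is cyclic of order q - 1 = 183765996898. A cyclic group of order m has exactly φ(m) generators. Here m = 183765996898 = 2 · 11 · 89 · 93853931, so the number of primitive elements is φ(183765996898) = 82591458400.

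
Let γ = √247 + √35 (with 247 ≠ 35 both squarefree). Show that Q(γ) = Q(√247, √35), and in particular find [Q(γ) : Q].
[Q(γ) : Q] = 4 (equivalently, Q(γ) = Q(√247, √35))

Obviously Q(γ) ⊆ Q(√247, √35), and [Q(√247, √35):Q] = 4 (since 247, 35 are distinct squarefree integers > 1 with 8645 not a perfect square). To show equality we compute the minimal polynomial of γ. From γ = √247 + √35: γ^2 = 247 + 2√(8645) + 35 = 282 + 2√(8645), so γ^2 - 282 = 2√(8645); squaring, (γ^2 - 282)^2 = 4·8645, i.e. γ^4 - 564γ^2 + 79524 - 34580 = 0, i.e. γ^4 - 564γ^2 + 44944 = 0. So γ is a root of x^4 - 564x^2 + 44944. This polynomial is irreducible over Q: it has no rational root (each ±√247 ± √35 is irrational), and any factorization into two quadratics over Q would force √(8645) ∈ Q (pairing opposite roots) or √247, √35 ∈ Q (other pairings), all impossible. Hence [Q(γ):Q] = 4 = [Q(√247, √35):Q], so Q(γ) = Q(√247, √35).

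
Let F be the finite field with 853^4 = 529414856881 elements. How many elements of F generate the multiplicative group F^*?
There are φ(529414856880) = 104044953600 primitive elements

F_q^* is cyclic of order q - 1 = 529414856880. A cyclic group of order m has exactly φ(m) generators. Here m = 529414856880 = 2^4 · 3 · 5 · 7 · 13 · 29 · 61 · 71 · 193, so the number of primitive elements is φ(529414856880) = 104044953600.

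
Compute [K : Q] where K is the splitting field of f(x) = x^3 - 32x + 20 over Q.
[K : Q] = 6

By the rational root test, any rational root of the monic integer polynomial f(x) = x^3 - 32x + 20 must be an integer dividing the constant term 20, i.e. one of ±{1, 2, 4, 5, 10, 20}. Evaluating: f(1) = -11, f(-1) = 51, f(2) = -36, f(-2) = 76, f(4) = -44, f(-4) = 84, f(5) = -15, f(-5) = 55, f(10) = 700, f(-10) = -660, f(20) = 7380, f(-20) = -7340; none is 0, so f has no rational root and is therefore irreducible over Q (a cubic with no linear factor over a field is irreducible). For an irreducible cubic, the Galois group is A_3 or S_3 according as the discriminant disc(f) = -4a^3 - 27b^2 = -4·(-32)^3 - 27·(20)^2 = 120272 is or is not a square in Q. Here disc(f) = 120272 is not a perfect square in Q, so the Galois group of f over Q is not contained in A_3 and must be all of S_3. The splitting field has degree |S_3| = 6 over Q, so [K : Q] = 6.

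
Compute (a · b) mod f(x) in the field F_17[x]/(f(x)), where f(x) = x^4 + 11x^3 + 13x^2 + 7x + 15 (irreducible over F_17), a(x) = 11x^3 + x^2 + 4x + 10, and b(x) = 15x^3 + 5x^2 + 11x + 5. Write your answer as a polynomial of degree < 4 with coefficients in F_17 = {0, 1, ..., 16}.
a · b ≡ 11x^3 + 5x^2 + 3x + 12 (mod f(x))

Multiply in F_17[x]: a(x)·b(x) = (11x^3 + x^2 + 4x + 10)·(15x^3 + 5x^2 + 11x + 5) = 12x^6 + 2x^5 + 16x^4 + 15x^3 + 14x^2 + 11x + 16. This has degree ≥ 4, so divide by f(x) over F_17: 12x^6 + 2x^5 + 16x^4 + 15x^3 + 14x^2 + 11x + 16 = (12x^2 + 6x + 15)·(x^4 + 11x^3 + 13x^2 + 7x + 15) + (11x^3 + 5x^2 + 3x + 12). Hence a·b ≡ 11x^3 + 5x^2 + 3x + 12 (mod f). (F_17[x]/(f) is a field with 17^4 = 83521 elements since f is irreducible of degree 4.)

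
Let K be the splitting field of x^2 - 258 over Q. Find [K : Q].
[K : Q] = 2

f(x) = x^2 - 258 factors as (x - √258)(x + √258). The splitting field is K = Q(√258). Since 258 is squarefree and > 1, it is not a perfect square, so x^2 - 258 is irreducible over Q and [Q(√258) : Q] = 2. Hence [K : Q] = 2.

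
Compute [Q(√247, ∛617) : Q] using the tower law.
[Q(√247, ∛617) : Q] = 6

Let L = Q(√247, ∛617). Since Q(√247) ⊂ L and [Q(√247):Q] = 2, the tower law gives 2 | [L:Q]. Likewise Q(∛617) ⊂ L with [Q(∛617):Q] = 3 (because 617 is not a perfect cube), so 3 | [L:Q]. As gcd(2,3) = 1, [L:Q] is divisible by 6. Conversely L is generated over Q by √247 and ∛617, so [L:Q] ≤ 2·3 = 6. Therefore [Q(√247, ∛617) : Q] = 6.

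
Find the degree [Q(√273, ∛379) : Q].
[Q(√273, ∛379) : Q] = 6

Let L = Q(√273, ∛379). Since Q(√273) ⊂ L and [Q(√273):Q] = 2, the tower law gives 2 | [L:Q]. Likewise Q(∛379) ⊂ L with [Q(∛379):Q] = 3 (because 379 is not a perfect cube), so 3 | [L:Q]. As gcd(2,3) = 1, [L:Q] is divisible by 6. Conversely L is generated over Q by √273 and ∛379, so [L:Q] ≤ 2·3 = 6. Therefore [Q(√273, ∛379) : Q] = 6.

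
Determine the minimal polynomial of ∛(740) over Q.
m_α(x) = x^3 - 740

α satisfies α^3 = 740, so x^3 - 740 annihilates α. By the rational root test, a rational root p/q (in lowest terms) of x^3 - 740 would satisfy p^3 = 740 q^3, forcing q = 1 and p^3 = 740; but 740 is not a perfect cube, contradiction. A monic cubic over Q with no rational root is irreducible (any nontrivial factorization would include a linear factor). Hence x^3 - 740 is the minimal polynomial of α, and in particular [Q(α):Q] = 3.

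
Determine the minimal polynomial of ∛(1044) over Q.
m_α(x) = x^3 - 1044

α satisfies α^3 = 1044, so x^3 - 1044 annihilates α. By the rational root test, a rational root p/q (in lowest terms) of x^3 - 1044 would satisfy p^3 = 1044 q^3, forcing q = 1 and p^3 = 1044; but 1044 is not a perfect cube, contradiction. A monic cubic over Q with no rational root is irreducible (any nontrivial factorization would include a linear factor). Hence x^3 - 1044 is the minimal polynomial of α, and in particular [Q(α):Q] = 3.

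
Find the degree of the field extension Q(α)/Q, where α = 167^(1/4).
[Q(α):Q] = 4

α is a root of x^4 - 167. By Eisenstein's criterion at the prime p = 167 (which divides the constant term 167 but p^2 = 27889 does not, since 167 is squarefree), x^4 - 167 is irreducible over Q. Hence [Q(α):Q] = 4.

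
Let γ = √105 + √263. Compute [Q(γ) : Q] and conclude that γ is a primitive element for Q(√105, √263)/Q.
[Q(γ) : Q] = 4 (equivalently, Q(γ) = Q(√105, √263))

Obviously Q(γ) ⊆ Q(√105, √263), and [Q(√105, √263):Q] = 4 (since 105, 263 are distinct squarefree integers > 1 with 27615 not a perfect square). To show equality we compute the minimal polynomial of γ. From γ = √105 + √263: γ^2 = 105 + 2√(27615) + 263 = 368 + 2√(27615), so γ^2 - 368 = 2√(27615); squaring, (γ^2 - 368)^2 = 4·27615, i.e. γ^4 - 736γ^2 + 135424 - 110460 = 0, i.e. γ^4 - 736γ^2 + 24964 = 0. So γ is a root of x^4 - 736x^2 + 24964. This polynomial is irreducible over Q: it has no rational root (each ±√105 ± √263 is irrational), and any factorization into two quadratics over Q would force √(27615) ∈ Q (pairing opposite roots) or √105, √263 ∈ Q (other pairings), all impossible. Hence [Q(γ):Q] = 4 = [Q(√105, √263):Q], so Q(γ) = Q(√105, √263).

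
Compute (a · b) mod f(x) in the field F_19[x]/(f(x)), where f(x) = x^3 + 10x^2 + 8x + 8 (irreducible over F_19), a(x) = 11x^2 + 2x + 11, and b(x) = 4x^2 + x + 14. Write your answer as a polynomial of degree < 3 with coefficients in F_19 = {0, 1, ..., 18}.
a · b ≡ 11x^2 + 15x + 7 (mod f(x))

Multiply in F_19[x]: a(x)·b(x) = (11x^2 + 2x + 11)·(4x^2 + x + 14) = 6x^4 + 10x^2 + x + 2. This has degree ≥ 3, so divide by f(x) over F_19: 6x^4 + 10x^2 + x + 2 = (6x + 16)·(x^3 + 10x^2 + 8x + 8) + (11x^2 + 15x + 7). Hence a·b ≡ 11x^2 + 15x + 7 (mod f). (F_19[x]/(f) is a field with 19^3 = 6859 elements since f is irreducible of degree 3.)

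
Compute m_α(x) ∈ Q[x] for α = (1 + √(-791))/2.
m_α(x) = x^2 - x + 198

From 2α - 1 = √(-791), squaring gives (2α - 1)^2 = -791, i.e. 4α^2 - 4α + 1 = -791, so α^2 - α + (1 + 791)/4 = 0. Since -791 ≡ 1 (mod 4), (1 + 791)/4 = 198 ∈ Z. The polynomial x^2 - x + 198 has discriminant 1 - 4·(198) = -791, which is not a perfect square in Q (d = -791 is squarefree and ≠ 1), so x^2 - x + 198 is irreducible over Q. It is the minimal polynomial of α.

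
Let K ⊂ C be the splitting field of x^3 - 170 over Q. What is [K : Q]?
[K : Q] = 6

The roots of x^3 - 170 are ∛170, ω∛170, ω^2∛170 where ω = e^(2πi/3) is a primitive cube root of unity, so K = Q(∛170, ω). Now [Q(∛170):Q] = 3 (since 170 is not a perfect cube, x^3 - 170 is irreducible) and [Q(ω):Q] = 2. Both 2 and 3 divide [K:Q], and [K:Q] ≤ 3·2 = 6, so [K:Q] = 6. (Equivalently: Q(∛170) ⊂ R but ω ∉ R, so [K : Q(∛170)] = 2.)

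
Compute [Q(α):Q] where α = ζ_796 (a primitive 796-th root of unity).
[Q(α):Q] = 396

The minimal polynomial of ζ_796 over Q is the 796-th cyclotomic polynomial Φ_796(x), which is irreducible over Q and has degree φ(796) = 396. Hence [Q(α):Q] = φ(796) = 396.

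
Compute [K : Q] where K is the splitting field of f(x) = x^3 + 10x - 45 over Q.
[K : Q] = 6

By the rational root test, any rational root of the monic integer polynomial f(x) = x^3 + 10x - 45 must be an integer dividing the constant term -45, i.e. one of ±{1, 3, 5, 9, 15, 45}. Evaluating: f(1) = -34, f(-1) = -56, f(3) = 12, f(-3) = -102, f(5) = 130, f(-5) = -220, f(9) = 774, f(-9) = -864, f(15) = 3480, f(-15) = -3570, f(45) = 91530, f(-45) = -91620; none is 0, so f has no rational root and is therefore irreducible over Q (a cubic with no linear factor over a field is irreducible). For an irreducible cubic, the Galois group is A_3 or S_3 according as the discriminant disc(f) = -4a^3 - 27b^2 = -4·(10)^3 - 27·(-45)^2 = -58675 is or is not a square in Q. Here disc(f) = -58675 is not a perfect square in Q, so the Galois group of f over Q is not contained in A_3 and must be all of S_3. The splitting field has degree |S_3| = 6 over Q, so [K : Q] = 6.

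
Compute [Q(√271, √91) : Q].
[Q(√271, √91) : Q] = 4

[Q(√271):Q] = 2 (min poly x^2 - 271, irreducible since 271 is squarefree > 1). For the top step, suppose √91 ∈ Q(√271), say √91 = c + d√271 with c, d ∈ Q. Squaring: 91 = c^2 + 271d^2 + 2cd√271. Since √271 ∉ Q this forces 2cd = 0. If d = 0 then √91 = c ∈ Q, contradicting 91 squarefree > 1. If c = 0 then 91 = 271d^2, so 271·91 = (271d)^2 is a perfect square in Q — but 271·91 = 24661 is not a perfect square (since 271 and 91 are distinct squarefree integers). Contradiction. Hence √91 ∉ Q(√271), so x^2 - 91 stays irreducible over Q(√271) and [Q(√271, √91) : Q(√271)] = 2. By the tower law, [Q(√271, √91) : Q] = 2 · 2 = 4.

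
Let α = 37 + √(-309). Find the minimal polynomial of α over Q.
m_α(x) = x^2 - 74x + 1678

From α - 37 = √(-309), squaring gives (α - 37)^2 = -309, i.e. α^2 - 74α + 1369 = -309, so α^2 - 74α + 1678 = 0. The discriminant of x^2 - 74x + 1678 is (-74)^2 - 4·(1678) = 5476 - 6712 = -1236, and 4·(-309) is not a perfect square in Q since -309 is squarefree and ≠ 1. Hence x^2 - 74x + 1678 is irreducible over Q and is the minimal polynomial of α.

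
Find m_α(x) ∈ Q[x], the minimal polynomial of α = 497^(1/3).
m_α(x) = x^3 - 497

α satisfies α^3 = 497, so x^3 - 497 annihilates α. By the rational root test, a rational root p/q (in lowest terms) of x^3 - 497 would satisfy p^3 = 497 q^3, forcing q = 1 and p^3 = 497; but 497 is not a perfect cube, contradiction. A monic cubic over Q with no rational root is irreducible (any nontrivial factorization would include a linear factor). Hence x^3 - 497 is the minimal polynomial of α, and in particular [Q(α):Q] = 3.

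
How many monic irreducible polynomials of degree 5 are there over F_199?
There are 62415920160 monic irreducible polynomials of degree 5 over F_199

Each element of F_{199^5} that lies in no proper subfield is a root of exactly one monic irreducible of degree 5 over F_199, and each such polynomial has 5 distinct roots in F_{199^5}. By Möbius inversion the count is N_199(5) = (1/5) Σ_{d|5} μ(5/d) · 199^d = (1/5)(μ(5)·199^1 + μ(1)·199^5) = 312079600800/5 = 62415920160.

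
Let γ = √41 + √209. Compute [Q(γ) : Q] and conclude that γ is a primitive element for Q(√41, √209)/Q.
[Q(γ) : Q] = 4 (equivalently, Q(γ) = Q(√41, √209))

Obviously Q(γ) ⊆ Q(√41, √209), and [Q(√41, √209):Q] = 4 (since 41, 209 are distinct squarefree integers > 1 with 8569 not a perfect square). To show equality we compute the minimal polynomial of γ. From γ = √41 + √209: γ^2 = 41 + 2√(8569) + 209 = 250 + 2√(8569), so γ^2 - 250 = 2√(8569); squaring, (γ^2 - 250)^2 = 4·8569, i.e. γ^4 - 500γ^2 + 62500 - 34276 = 0, i.e. γ^4 - 500γ^2 + 28224 = 0. So γ is a root of x^4 - 500x^2 + 28224. This polynomial is irreducible over Q: it has no rational root (each ±√41 ± √209 is irrational), and any factorization into two quadratics over Q would force √(8569) ∈ Q (pairing opposite roots) or √41, √209 ∈ Q (other pairings), all impossible. Hence [Q(γ):Q] = 4 = [Q(√41, √209):Q], so Q(γ) = Q(√41, √209).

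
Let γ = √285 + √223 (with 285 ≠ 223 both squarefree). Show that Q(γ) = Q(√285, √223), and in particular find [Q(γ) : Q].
[Q(γ) : Q] = 4 (equivalently, Q(γ) = Q(√285, √223))

Obviously Q(γ) ⊆ Q(√285, √223), and [Q(√285, √223):Q] = 4 (since 285, 223 are distinct squarefree integers > 1 with 63555 not a perfect square). To show equality we compute the minimal polynomial of γ. From γ = √285 + √223: γ^2 = 285 + 2√(63555) + 223 = 508 + 2√(63555), so γ^2 - 508 = 2√(63555); squaring, (γ^2 - 508)^2 = 4·63555, i.e. γ^4 - 1016γ^2 + 258064 - 254220 = 0, i.e. γ^4 - 1016γ^2 + 3844 = 0. So γ is a root of x^4 - 1016x^2 + 3844. This polynomial is irreducible over Q: it has no rational root (each ±√285 ± √223 is irrational), and any factorization into two quadratics over Q would force √(63555) ∈ Q (pairing opposite roots) or √285, √223 ∈ Q (other pairings), all impossible. Hence [Q(γ):Q] = 4 = [Q(√285, √223):Q], so Q(γ) = Q(√285, √223).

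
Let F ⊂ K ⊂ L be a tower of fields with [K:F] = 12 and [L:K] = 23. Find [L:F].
[L:F] = 276

The tower law says that for any tower of field extensions F ⊂ K ⊂ L with finite degrees, [L:F] = [L:K] · [K:F]. Here this gives [L:F] = 23 · 12 = 276.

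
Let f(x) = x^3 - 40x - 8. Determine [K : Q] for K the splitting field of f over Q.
[K : Q] = 6

By the rational root test, any rational root of the monic integer polynomial f(x) = x^3 - 40x - 8 must be an integer dividing the constant term -8, i.e. one of ±{1, 2, 4, 8}. Evaluating: f(1) = -47, f(-1) = 31, f(2) = -80, f(-2) = 64, f(4) = -104, f(-4) = 88, f(8) = 184, f(-8) = -200; none is 0, so f has no rational root and is therefore irreducible over Q (a cubic with no linear factor over a field is irreducible). For an irreducible cubic, the Galois group is A_3 or S_3 according as the discriminant disc(f) = -4a^3 - 27b^2 = -4·(-40)^3 - 27·(-8)^2 = 254272 is or is not a square in Q. Here disc(f) = 254272 is not a perfect square in Q, so the Galois group of f over Q is not contained in A_3 and must be all of S_3. The splitting field has degree |S_3| = 6 over Q, so [K : Q] = 6.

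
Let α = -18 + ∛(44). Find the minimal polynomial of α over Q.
m_α(x) = x^3 + 54x^2 + 972x + 5788

Set β = α + 18 = ∛(44), so β^3 = 44. Then (α + 18)^3 - 44 = 0, i.e. α is a root of g(x) = (x + 18)^3 - 44 = x^3 + 54x^2 + 972x + 5788. Since g(x) = h(x + 18) where h(x) = x^3 - 44, and h is irreducible over Q (because 44 is not a perfect cube, so h has no rational root, and a monic cubic with no rational root is irreducible), g is also irreducible (irreducibility is preserved under the substitution x → x + 18). Hence m_α(x) = x^3 + 54x^2 + 972x + 5788.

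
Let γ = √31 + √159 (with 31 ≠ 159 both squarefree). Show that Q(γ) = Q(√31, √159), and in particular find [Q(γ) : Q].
[Q(γ) : Q] = 4 (equivalently, Q(γ) = Q(√31, √159))

Obviously Q(γ) ⊆ Q(√31, √159), and [Q(√31, √159):Q] = 4 (since 31, 159 are distinct squarefree integers > 1 with 4929 not a perfect square). To show equality we compute the minimal polynomial of γ. From γ = √31 + √159: γ^2 = 31 + 2√(4929) + 159 = 190 + 2√(4929), so γ^2 - 190 = 2√(4929); squaring, (γ^2 - 190)^2 = 4·4929, i.e. γ^4 - 380γ^2 + 36100 - 19716 = 0, i.e. γ^4 - 380γ^2 + 16384 = 0. So γ is a root of x^4 - 380x^2 + 16384. This polynomial is irreducible over Q: it has no rational root (each ±√31 ± √159 is irrational), and any factorization into two quadratics over Q would force √(4929) ∈ Q (pairing opposite roots) or √31, √159 ∈ Q (other pairings), all impossible. Hence [Q(γ):Q] = 4 = [Q(√31, √159):Q], so Q(γ) = Q(√31, √159).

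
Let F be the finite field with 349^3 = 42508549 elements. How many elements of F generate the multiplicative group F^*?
There are φ(42508548) = 12954816 primitive elements

F_q^* is cyclic of order q - 1 = 42508548. A cyclic group of order m has exactly φ(m) generators. Here m = 42508548 = 2^2 · 3^2 · 19 · 29 · 2143, so the number of primitive elements is φ(42508548) = 12954816.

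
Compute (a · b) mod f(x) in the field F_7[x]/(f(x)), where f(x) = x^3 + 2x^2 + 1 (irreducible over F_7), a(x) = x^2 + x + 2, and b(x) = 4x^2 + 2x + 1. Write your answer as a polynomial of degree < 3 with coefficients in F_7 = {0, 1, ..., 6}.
a · b ≡ x^2 + x + 4 (mod f(x))

Multiply in F_7[x]: a(x)·b(x) = (x^2 + x + 2)·(4x^2 + 2x + 1) = 4x^4 + 6x^3 + 4x^2 + 5x + 2. This has degree ≥ 3, so divide by f(x) over F_7: 4x^4 + 6x^3 + 4x^2 + 5x + 2 = (4x + 5)·(x^3 + 2x^2 + 1) + (x^2 + x + 4). Hence a·b ≡ x^2 + x + 4 (mod f). (F_7[x]/(f) is a field with 7^3 = 343 elements since f is irreducible of degree 3.)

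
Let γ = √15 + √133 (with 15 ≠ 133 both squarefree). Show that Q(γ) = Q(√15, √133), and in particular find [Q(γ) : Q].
[Q(γ) : Q] = 4 (equivalently, Q(γ) = Q(√15, √133))

Obviously Q(γ) ⊆ Q(√15, √133), and [Q(√15, √133):Q] = 4 (since 15, 133 are distinct squarefree integers > 1 with 1995 not a perfect square). To show equality we compute the minimal polynomial of γ. From γ = √15 + √133: γ^2 = 15 + 2√(1995) + 133 = 148 + 2√(1995), so γ^2 - 148 = 2√(1995); squaring, (γ^2 - 148)^2 = 4·1995, i.e. γ^4 - 296γ^2 + 21904 - 7980 = 0, i.e. γ^4 - 296γ^2 + 13924 = 0. So γ is a root of x^4 - 296x^2 + 13924. This polynomial is irreducible over Q: it has no rational root (each ±√15 ± √133 is irrational), and any factorization into two quadratics over Q would force √(1995) ∈ Q (pairing opposite roots) or √15, √133 ∈ Q (other pairings), all impossible. Hence [Q(γ):Q] = 4 = [Q(√15, √133):Q], so Q(γ) = Q(√15, √133).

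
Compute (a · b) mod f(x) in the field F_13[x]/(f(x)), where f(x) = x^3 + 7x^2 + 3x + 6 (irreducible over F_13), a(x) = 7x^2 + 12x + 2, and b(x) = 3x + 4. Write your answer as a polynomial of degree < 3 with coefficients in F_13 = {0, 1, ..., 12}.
a · b ≡ 8x^2 + 4x + 12 (mod f(x))

Multiply in F_13[x]: a(x)·b(x) = (7x^2 + 12x + 2)·(3x + 4) = 8x^3 + 12x^2 + 2x + 8. This has degree ≥ 3, so divide by f(x) over F_13: 8x^3 + 12x^2 + 2x + 8 = (8)·(x^3 + 7x^2 + 3x + 6) + (8x^2 + 4x + 12). Hence a·b ≡ 8x^2 + 4x + 12 (mod f). (F_13[x]/(f) is a field with 13^3 = 2197 elements since f is irreducible of degree 3.)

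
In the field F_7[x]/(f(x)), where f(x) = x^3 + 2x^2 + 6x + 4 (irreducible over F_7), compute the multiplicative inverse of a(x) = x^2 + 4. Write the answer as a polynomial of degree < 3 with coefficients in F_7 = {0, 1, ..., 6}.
a(x)^(-1) ≡ 4x^2 + 2x + 3 (mod f(x))

Since f is irreducible over F_7, F_7[x]/(f) is a field and a(x) ≠ 0 has an inverse. Apply the extended Euclidean algorithm to f(x) and a(x) in F_7[x]: f(x) = (x + 2)·a(x) + (2x + 3);  a(x) = (4x + 1)·(2x + 3) + (1). The last nonzero remainder is the constant 1 = gcd(f, a) in F_7. Back-substituting through the division chain expresses 1 = s(x)·a(x) + t(x)·f(x) with s(x) ≡ 4x^2 + 2x + 3 (mod f), so a(x)^(-1) ≡ s(x) = 4x^2 + 2x + 3 (mod f). Check: (x^2 + 4)·(4x^2 + 2x + 3) = 4x^4 + 2x^3 + 5x^2 + x + 5 ≡ 1 (mod x^3 + 2x^2 + 6x + 4).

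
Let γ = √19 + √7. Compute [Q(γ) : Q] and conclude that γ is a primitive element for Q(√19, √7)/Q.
[Q(γ) : Q] = 4 (equivalently, Q(γ) = Q(√19, √7))

Obviously Q(γ) ⊆ Q(√19, √7), and [Q(√19, √7):Q] = 4 (since 19, 7 are distinct squarefree integers > 1 with 133 not a perfect square). To show equality we compute the minimal polynomial of γ. From γ = √19 + √7: γ^2 = 19 + 2√(133) + 7 = 26 + 2√(133), so γ^2 - 26 = 2√(133); squaring, (γ^2 - 26)^2 = 4·133, i.e. γ^4 - 52γ^2 + 676 - 532 = 0, i.e. γ^4 - 52γ^2 + 144 = 0. So γ is a root of x^4 - 52x^2 + 144. This polynomial is irreducible over Q: it has no rational root (each ±√19 ± √7 is irrational), and any factorization into two quadratics over Q would force √(133) ∈ Q (pairing opposite roots) or √19, √7 ∈ Q (other pairings), all impossible. Hence [Q(γ):Q] = 4 = [Q(√19, √7):Q], so Q(γ) = Q(√19, √7).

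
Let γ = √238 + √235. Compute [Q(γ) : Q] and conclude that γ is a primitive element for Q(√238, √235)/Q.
[Q(γ) : Q] = 4 (equivalently, Q(γ) = Q(√238, √235))

Obviously Q(γ) ⊆ Q(√238, √235), and [Q(√238, √235):Q] = 4 (since 238, 235 are distinct squarefree integers > 1 with 55930 not a perfect square). To show equality we compute the minimal polynomial of γ. From γ = √238 + √235: γ^2 = 238 + 2√(55930) + 235 = 473 + 2√(55930), so γ^2 - 473 = 2√(55930); squaring, (γ^2 - 473)^2 = 4·55930, i.e. γ^4 - 946γ^2 + 223729 - 223720 = 0, i.e. γ^4 - 946γ^2 + 9 = 0. So γ is a root of x^4 - 946x^2 + 9. This polynomial is irreducible over Q: it has no rational root (each ±√238 ± √235 is irrational), and any factorization into two quadratics over Q would force √(55930) ∈ Q (pairing opposite roots) or √238, √235 ∈ Q (other pairings), all impossible. Hence [Q(γ):Q] = 4 = [Q(√238, √235):Q], so Q(γ) = Q(√238, √235).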